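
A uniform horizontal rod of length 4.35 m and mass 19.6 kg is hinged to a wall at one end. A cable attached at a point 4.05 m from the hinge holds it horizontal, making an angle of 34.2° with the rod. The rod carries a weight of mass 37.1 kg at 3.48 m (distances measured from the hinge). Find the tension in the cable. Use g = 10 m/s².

T ≈ 754 N

Take moments about the hinge.
Beam weight: 19.6 × 10 = 196 N down at 2.175 m → arm 2.175 m, τ = 196 × 2.175 = 426.3 N·m clockwise.
Weight: 37.1 × 10 = 371 N down at 3.48 m → arm 3.48 m, τ = 371 × 3.48 = 1291 N·m clockwise.
Total clockwise load moment = 1717 N·m.
The cable tension T acts at 4.05 m; only its component perpendicular to the rod, T sinθ, produces torque. sin 34.2° = 0.5621.
Balancing moments: T × 4.05 × 0.5621 = 1717, giving T = 1717 / 2.277 = 754 N.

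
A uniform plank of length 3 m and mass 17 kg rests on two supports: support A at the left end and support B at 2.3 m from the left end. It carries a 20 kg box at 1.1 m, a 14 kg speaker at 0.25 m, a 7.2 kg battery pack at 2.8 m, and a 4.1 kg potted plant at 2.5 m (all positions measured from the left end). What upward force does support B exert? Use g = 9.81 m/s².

R_B ≈ 347 N

Choose support A as the axis so its reaction then has zero moment arm.
Beam weight: 17 × 9.81 = 166.8 N down at 1.5 m → arm 1.5 m, τ = 166.8 × 1.5 = 250.2 N·m clockwise.
Box: 20 × 9.81 = 196.2 N down at 1.1 m → arm 1.1 m, τ = 196.2 × 1.1 = 215.8 N·m clockwise.
Speaker: 14 × 9.81 = 137.3 N down at 0.25 m → arm 0.25 m, τ = 137.3 × 0.25 = 34.33 N·m clockwise.
Battery pack: 7.2 × 9.81 = 70.63 N down at 2.8 m → arm 2.8 m, τ = 70.63 × 2.8 = 197.8 N·m clockwise.
Potted plant: 4.1 × 9.81 = 40.22 N down at 2.5 m → arm 2.5 m, τ = 40.22 × 2.5 = 100.5 N·m clockwise.
Net load moment about support A = 798.6 N·m clockwise.
Reaction R at support B is upward at 2.3 m, arm 2.3 m → moment R × 2.3 counterclockwise.
Στ = 0 ⇒ R × 2.3 = 798.6 ⇒ R = 347 N.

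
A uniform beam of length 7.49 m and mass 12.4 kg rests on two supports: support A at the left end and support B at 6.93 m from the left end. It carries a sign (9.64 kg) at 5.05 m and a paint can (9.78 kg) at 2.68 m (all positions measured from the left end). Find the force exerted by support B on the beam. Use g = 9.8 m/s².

R_B ≈ 172 N

Sum moments about support A (its reaction then has zero moment arm).
Beam weight: 12.4 × 9.8 = 121.5 N down at 3.745 m → arm 3.745 m, τ = 121.5 × 3.745 = 455 N·m clockwise.
Sign: 9.64 × 9.8 = 94.47 N down at 5.05 m → arm 5.05 m, τ = 94.47 × 5.05 = 477.1 N·m clockwise.
Paint can: 9.78 × 9.8 = 95.84 N down at 2.68 m → arm 2.68 m, τ = 95.84 × 2.68 = 256.9 N·m clockwise.
Net load moment about support A = 1189 N·m clockwise.
Reaction R at support B is upward at 6.93 m, arm 6.93 m → moment R × 6.93 counterclockwise.
For rotational equilibrium, R × 6.93 = 1189, so R = 172 N.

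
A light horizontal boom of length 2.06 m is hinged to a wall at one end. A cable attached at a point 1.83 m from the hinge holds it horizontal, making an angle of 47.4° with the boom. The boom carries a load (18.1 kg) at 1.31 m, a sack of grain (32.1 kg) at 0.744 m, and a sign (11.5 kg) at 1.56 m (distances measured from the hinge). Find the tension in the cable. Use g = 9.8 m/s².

T ≈ 477 N

Taking torques about the hinge:
Load: 18.1 × 9.8 = 177.4 N down at 1.31 m → arm 1.31 m, τ = 177.4 × 1.31 = 232.4 N·m clockwise.
Sack of grain: 32.1 × 9.8 = 314.6 N down at 0.744 m → arm 0.744 m, τ = 314.6 × 0.744 = 234.1 N·m clockwise.
Sign: 11.5 × 9.8 = 112.7 N down at 1.56 m → arm 1.56 m, τ = 112.7 × 1.56 = 175.8 N·m clockwise.
Total clockwise load moment = 642.3 N·m.
The cable tension T acts at 1.83 m; only its component perpendicular to the boom, T sinθ, produces torque. sin 47.4° = 0.7361.
For rotational equilibrium, T × 1.83 × 0.7361 = 642.3, so T = 642.3 / 1.347 = 477 N.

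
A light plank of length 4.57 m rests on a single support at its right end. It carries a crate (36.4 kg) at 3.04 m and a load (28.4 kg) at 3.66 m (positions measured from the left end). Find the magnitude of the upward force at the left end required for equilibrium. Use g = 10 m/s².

F ≈ 178 N

Take moments about the right end.
Crate: 36.4 × 10 = 364 N down at 3.04 m → arm 1.53 m, τ = 364 × 1.53 = 556.9 N·m counterclockwise.
Load: 28.4 × 10 = 284 N down at 3.66 m → arm 0.91 m, τ = 284 × 0.91 = 258.4 N·m counterclockwise.
Net moment of the loads = 815.3 N·m counterclockwise.
The upward force F acts at the left end, arm 4.57 m, giving F × 4.57 clockwise.
For rotational equilibrium, F × 4.57 = 815.3, so F = 815.3 / 4.57 = 178 N.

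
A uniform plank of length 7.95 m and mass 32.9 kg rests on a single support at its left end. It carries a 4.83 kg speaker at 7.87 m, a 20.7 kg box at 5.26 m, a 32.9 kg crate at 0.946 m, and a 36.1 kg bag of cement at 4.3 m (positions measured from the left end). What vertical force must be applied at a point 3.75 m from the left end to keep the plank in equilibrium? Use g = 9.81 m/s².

Sum moments about the left end (the unknown pivot reaction has zero arm there).
Beam weight: 32.9 × 9.81 = 322.7 N down at 3.975 m → arm 3.975 m, τ = 322.7 × 3.975 = 1283 N·m clockwise.
Speaker: 4.83 × 9.81 = 47.38 N down at 7.87 m → arm 7.87 m, τ = 47.38 × 7.87 = 372.9 N·m clockwise.
Box: 20.7 × 9.81 = 203.1 N down at 5.26 m → arm 5.26 m, τ = 203.1 × 5.26 = 1068 N·m clockwise.
Crate: 32.9 × 9.81 = 322.7 N down at 0.946 m → arm 0.946 m, τ = 322.7 × 0.946 = 305.3 N·m clockwise.
Bag of cement: 36.1 × 9.81 = 354.1 N down at 4.3 m → arm 4.3 m, τ = 354.1 × 4.3 = 1523 N·m clockwise.
Net moment of the loads = 4552 N·m clockwise.
The upward force F acts at a point 3.75 m from the left end, arm 3.75 m, giving F × 3.75 counterclockwise.
Setting net torque to zero: F × 3.75 = 4552 → F = 4552 / 3.75 = 1210 N.

F ≈ 1210 N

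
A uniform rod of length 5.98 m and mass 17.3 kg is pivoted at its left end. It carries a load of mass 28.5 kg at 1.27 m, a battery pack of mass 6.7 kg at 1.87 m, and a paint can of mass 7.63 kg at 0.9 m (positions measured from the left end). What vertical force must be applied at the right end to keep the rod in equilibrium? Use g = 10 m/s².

About the left end:
Beam weight: 17.3 × 10 = 173 N down at 2.99 m → arm 2.99 m, τ = 173 × 2.99 = 517.3 N·m clockwise.
Load: 28.5 × 10 = 285 N down at 1.27 m → arm 1.27 m, τ = 285 × 1.27 = 361.9 N·m clockwise.
Battery pack: 6.7 × 10 = 67 N down at 1.87 m → arm 1.87 m, τ = 67 × 1.87 = 125.3 N·m clockwise.
Paint can: 7.63 × 10 = 76.3 N down at 0.9 m → arm 0.9 m, τ = 76.3 × 0.9 = 68.67 N·m clockwise.
Net moment of the loads = 1073 N·m clockwise.
The upward force F acts at the right end, arm 5.98 m, giving F × 5.98 counterclockwise.
Balancing moments: F × 5.98 = 1073, giving F = 1073 / 5.98 = 179 N.

F ≈ 179 N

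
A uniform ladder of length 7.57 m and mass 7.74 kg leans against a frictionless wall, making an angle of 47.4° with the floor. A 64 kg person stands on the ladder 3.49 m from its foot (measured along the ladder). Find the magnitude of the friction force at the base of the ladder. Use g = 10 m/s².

f ≈ 307 N

About the foot of the ladder:
Ladder weight 7.74×10 = 77.4 N acts at 3.785 m along the ladder; its horizontal arm is 3.785·cos47.4° = 2.562 m → τ = 198.3 N·m clockwise.
Person: 64×10 = 640 N at 3.49 m → arm 2.362 m → τ = 1512 N·m clockwise.
Wall normal N acts horizontally at the top; its moment arm is the height L sinθ = 7.57·sin47.4° = 5.572 m, counterclockwise.
Στ = 0 ⇒ N × 5.572 = 1710 ⇒ N = 307 N.
ΣFx = 0: friction at the foot balances the wall's push, so f = N_wall = 307 N.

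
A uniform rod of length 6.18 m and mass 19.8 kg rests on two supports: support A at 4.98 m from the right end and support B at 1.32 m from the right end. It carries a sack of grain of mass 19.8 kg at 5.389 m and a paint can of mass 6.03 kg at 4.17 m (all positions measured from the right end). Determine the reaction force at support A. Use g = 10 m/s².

Choose support B as the axis so its reaction then has zero moment arm.
Beam weight: 19.8 × 10 = 198 N down at 3.09 m → arm 1.77 m, τ = 198 × 1.77 = 350.5 N·m counterclockwise.
Sack of grain: 19.8 × 10 = 198 N down at 5.389 m → arm 4.069 m, τ = 198 × 4.069 = 805.7 N·m counterclockwise.
Paint can: 6.03 × 10 = 60.3 N down at 4.17 m → arm 2.85 m, τ = 60.3 × 2.85 = 171.9 N·m counterclockwise.
Net load moment about support B = 1328 N·m counterclockwise.
Reaction R at support A is upward at 4.98 m, arm 3.66 m → moment R × 3.66 clockwise.
Setting net torque to zero: R × 3.66 = 1328 → R = 363 N.

R_A ≈ 363 N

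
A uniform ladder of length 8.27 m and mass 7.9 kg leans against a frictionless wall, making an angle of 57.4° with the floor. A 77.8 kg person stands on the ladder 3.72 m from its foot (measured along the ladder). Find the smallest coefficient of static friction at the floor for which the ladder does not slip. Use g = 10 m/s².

μ_min ≈ 0.291

Choose the foot of the ladder as the axis so the floor normal and friction both act there and drop out.
Ladder weight 7.9×10 = 79 N acts at 4.135 m along the ladder; its horizontal arm is 4.135·cos57.4° = 2.228 m → τ = 176 N·m clockwise.
Person: 77.8×10 = 778 N at 3.72 m → arm 2.004 m → τ = 1559 N·m clockwise.
Wall normal N acts horizontally at the top; its moment arm is the height L sinθ = 8.27·sin57.4° = 6.967 m, counterclockwise.
Στ = 0 ⇒ N × 6.967 = 1735 ⇒ N = 249 N.
ΣFx = 0 ⇒ f = N_wall = 249 N. ΣFy = 0 ⇒ N_floor = 857 N.
μ_min = f / N_floor = 249 / 857 = 0.291.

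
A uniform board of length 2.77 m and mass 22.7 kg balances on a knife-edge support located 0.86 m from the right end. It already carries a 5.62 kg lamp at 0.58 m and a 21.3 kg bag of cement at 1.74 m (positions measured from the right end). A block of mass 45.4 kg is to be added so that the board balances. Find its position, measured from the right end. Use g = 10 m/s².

x ≈ 0.219 m from the right end

Sum moments about the knife-edge support (at 0.86 m from the right end) (the support reaction has zero arm there).
Beam weight: 22.7 × 10 = 227 N down at 1.385 m → arm 0.525 m, τ = 227 × 0.525 = 119.2 N·m counterclockwise.
Lamp: 5.62 × 10 = 56.2 N down at 0.58 m → arm 0.28 m, τ = 56.2 × 0.28 = 15.74 N·m clockwise.
Bag of cement: 21.3 × 10 = 213 N down at 1.74 m → arm 0.88 m, τ = 213 × 0.88 = 187.4 N·m counterclockwise.
Net moment of existing loads = 290.9 N·m counterclockwise.
The block weighs 45.4 × 10 = 454 N and must supply an equal clockwise moment, so its lever arm about the knife-edge support is 290.9 / 454 = 0.641 m.
That puts it at 0.86 − 0.641 = 0.219 m from the right end.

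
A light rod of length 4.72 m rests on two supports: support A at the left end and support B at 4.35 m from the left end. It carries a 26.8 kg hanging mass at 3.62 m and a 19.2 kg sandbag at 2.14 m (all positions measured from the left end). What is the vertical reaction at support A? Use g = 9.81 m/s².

About support B:
Hanging mass: 26.8 × 9.81 = 262.9 N down at 3.62 m → arm 0.73 m, τ = 262.9 × 0.73 = 191.9 N·m counterclockwise.
Sandbag: 19.2 × 9.81 = 188.4 N down at 2.14 m → arm 2.21 m, τ = 188.4 × 2.21 = 416.4 N·m counterclockwise.
Net load moment about support B = 608.3 N·m counterclockwise.
Reaction R at support A is upward at 0 m, arm 4.35 m → moment R × 4.35 clockwise.
Στ = 0 ⇒ R × 4.35 = 608.3 ⇒ R = 140 N.

R_A ≈ 140 N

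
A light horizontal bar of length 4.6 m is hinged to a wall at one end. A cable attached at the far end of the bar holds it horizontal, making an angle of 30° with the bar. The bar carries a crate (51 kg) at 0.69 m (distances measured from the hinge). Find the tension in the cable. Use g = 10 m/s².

Choose the hinge as the axis so the unknown hinge reaction has zero arm there.
Crate: 51 × 10 = 510 N down at 0.69 m → arm 0.69 m, τ = 510 × 0.69 = 351.9 N·m clockwise.
Total clockwise load moment = 351.9 N·m.
The cable tension T acts at 4.6 m; only its component perpendicular to the bar, T sinθ, produces torque. sin 30° = 0.5.
Balancing moments: T × 4.6 × 0.5 = 351.9, giving T = 351.9 / 2.3 = 153 N.

T ≈ 153 N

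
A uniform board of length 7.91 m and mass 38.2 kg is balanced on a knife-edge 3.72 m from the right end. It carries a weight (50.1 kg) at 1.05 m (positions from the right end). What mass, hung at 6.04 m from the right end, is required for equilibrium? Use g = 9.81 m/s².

m ≈ 53.8 kg

Sum moments about the knife-edge (at 3.72 m from the right end) (the support reaction has zero arm there).
Beam weight: 38.2 × 9.81 = 374.7 N down at 3.955 m → arm 0.235 m, τ = 374.7 × 0.235 = 88.05 N·m counterclockwise.
Weight: 50.1 × 9.81 = 491.5 N down at 1.05 m → arm 2.67 m, τ = 491.5 × 2.67 = 1312 N·m clockwise.
Net moment of known loads = 1224 N·m clockwise.
An unknown mass m at 6.04 m has arm 2.32 m; its moment is m·g·2.32 counterclockwise.
Στ = 0 ⇒ m × 9.81 × 2.32 = 1224 ⇒ m = 1224 / (9.81 × 2.32) = 53.8 kg.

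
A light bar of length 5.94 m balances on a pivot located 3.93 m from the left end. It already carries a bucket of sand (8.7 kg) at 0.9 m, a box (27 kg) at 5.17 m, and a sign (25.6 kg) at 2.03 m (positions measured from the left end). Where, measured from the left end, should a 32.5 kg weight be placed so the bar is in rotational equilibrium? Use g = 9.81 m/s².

x ≈ 5.21 m from the left end

About the pivot (at 3.93 m from the left end):
Bucket of sand: 8.7 × 9.81 = 85.35 N down at 0.9 m → arm 3.03 m, τ = 85.35 × 3.03 = 258.6 N·m counterclockwise.
Box: 27 × 9.81 = 264.9 N down at 5.17 m → arm 1.24 m, τ = 264.9 × 1.24 = 328.5 N·m clockwise.
Sign: 25.6 × 9.81 = 251.1 N down at 2.03 m → arm 1.9 m, τ = 251.1 × 1.9 = 477.1 N·m counterclockwise.
Net moment of existing loads = 407.2 N·m counterclockwise.
The weight weighs 32.5 × 9.81 = 318.8 N and must supply an equal clockwise moment, so its lever arm about the pivot is 407.2 / 318.8 = 1.28 m.
That puts it at 3.93 + 1.28 = 5.21 m from the left end.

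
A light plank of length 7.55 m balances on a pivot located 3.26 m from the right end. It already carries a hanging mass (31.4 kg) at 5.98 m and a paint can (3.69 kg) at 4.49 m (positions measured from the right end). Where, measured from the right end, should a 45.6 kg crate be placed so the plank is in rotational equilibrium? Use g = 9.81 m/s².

Take moments about the pivot (at 3.26 m from the right end).
Hanging mass: 31.4 × 9.81 = 308 N down at 5.98 m → arm 2.72 m, τ = 308 × 2.72 = 837.8 N·m counterclockwise.
Paint can: 3.69 × 9.81 = 36.2 N down at 4.49 m → arm 1.23 m, τ = 36.2 × 1.23 = 44.53 N·m counterclockwise.
Net moment of existing loads = 882.3 N·m counterclockwise.
The crate weighs 45.6 × 9.81 = 447.3 N and must supply an equal clockwise moment, so its lever arm about the pivot is 882.3 / 447.3 = 1.97 m.
That puts it at 3.26 − 1.97 = 1.29 m from the right end.

x ≈ 1.29 m from the right end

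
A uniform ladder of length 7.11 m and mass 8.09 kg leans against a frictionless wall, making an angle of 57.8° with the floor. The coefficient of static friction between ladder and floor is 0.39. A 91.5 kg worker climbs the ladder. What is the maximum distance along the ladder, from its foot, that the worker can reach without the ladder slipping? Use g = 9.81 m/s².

Take moments about the foot of the ladder.
Ladder weight 8.09×9.81 = 79.36 N acts at 3.555 m along the ladder; its horizontal arm is 3.555·cos57.8° = 1.894 m → τ = 150.3 N·m clockwise.
Worker weight 91.5×9.81 = 897.6 N at distance d → arm d·cos57.8° → τ = 897.6·d·0.5329 clockwise.
Wall normal N at the top has arm L sinθ = 6.016 m counterclockwise, so Στ = 0 gives N·6.016 = 150.3 + 478.3·d.
ΣFy = 0 ⇒ N_floor = 977 N, so the maximum friction is μ_s·N_floor = 0.39×977 = 381 N. ΣFx = 0 ⇒ N_wall = f, so at the slipping point N = 381 N.
Substituting: 381×6.016 = 150.3 + 478.3·d ⇒ d = (2292 − 150.3) / 478.3 = 4.48 m.

d ≈ 4.48 m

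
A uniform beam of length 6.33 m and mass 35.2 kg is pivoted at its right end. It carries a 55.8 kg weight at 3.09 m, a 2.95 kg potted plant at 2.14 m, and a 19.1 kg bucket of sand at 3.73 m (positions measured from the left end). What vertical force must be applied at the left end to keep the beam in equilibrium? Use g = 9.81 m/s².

F ≈ 549 N

About the right end:
Beam weight: 35.2 × 9.81 = 345.3 N down at 3.165 m → arm 3.165 m, τ = 345.3 × 3.165 = 1093 N·m counterclockwise.
Weight: 55.8 × 9.81 = 547.4 N down at 3.09 m → arm 3.24 m, τ = 547.4 × 3.24 = 1774 N·m counterclockwise.
Potted plant: 2.95 × 9.81 = 28.94 N down at 2.14 m → arm 4.19 m, τ = 28.94 × 4.19 = 121.3 N·m counterclockwise.
Bucket of sand: 19.1 × 9.81 = 187.4 N down at 3.73 m → arm 2.6 m, τ = 187.4 × 2.6 = 487.2 N·m counterclockwise.
Net moment of the loads = 3476 N·m counterclockwise.
The upward force F acts at the left end, arm 6.33 m, giving F × 6.33 clockwise.
For rotational equilibrium, F × 6.33 = 3476, so F = 3476 / 6.33 = 549 N.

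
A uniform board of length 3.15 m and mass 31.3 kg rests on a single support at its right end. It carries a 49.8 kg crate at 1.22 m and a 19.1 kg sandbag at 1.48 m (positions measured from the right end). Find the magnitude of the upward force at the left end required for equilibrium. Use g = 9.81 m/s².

Take moments about the right end.
Beam weight: 31.3 × 9.81 = 307.1 N down at 1.575 m → arm 1.575 m, τ = 307.1 × 1.575 = 483.7 N·m counterclockwise.
Crate: 49.8 × 9.81 = 488.5 N down at 1.22 m → arm 1.22 m, τ = 488.5 × 1.22 = 596 N·m counterclockwise.
Sandbag: 19.1 × 9.81 = 187.4 N down at 1.48 m → arm 1.48 m, τ = 187.4 × 1.48 = 277.4 N·m counterclockwise.
Net moment of the loads = 1357 N·m counterclockwise.
The upward force F acts at the left end, arm 3.15 m, giving F × 3.15 clockwise.
Balancing moments: F × 3.15 = 1357, giving F = 1357 / 3.15 = 431 N.

F ≈ 431 N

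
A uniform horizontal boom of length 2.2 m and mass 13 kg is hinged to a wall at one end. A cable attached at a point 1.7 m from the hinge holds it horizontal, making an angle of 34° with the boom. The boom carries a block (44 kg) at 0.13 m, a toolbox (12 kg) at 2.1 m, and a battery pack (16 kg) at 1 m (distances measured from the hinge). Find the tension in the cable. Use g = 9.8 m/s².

T ≈ 631 N

Take moments about the hinge.
Beam weight: 13 × 9.8 = 127.4 N down at 1.1 m → arm 1.1 m, τ = 127.4 × 1.1 = 140.1 N·m clockwise.
Block: 44 × 9.8 = 431.2 N down at 0.13 m → arm 0.13 m, τ = 431.2 × 0.13 = 56.06 N·m clockwise.
Toolbox: 12 × 9.8 = 117.6 N down at 2.1 m → arm 2.1 m, τ = 117.6 × 2.1 = 247 N·m clockwise.
Battery pack: 16 × 9.8 = 156.8 N down at 1 m → arm 1 m, τ = 156.8 × 1 = 156.8 N·m clockwise.
Total clockwise load moment = 600 N·m.
The cable tension T acts at 1.7 m; only its component perpendicular to the boom, T sinθ, produces torque. sin 34° = 0.5592.
Στ = 0 ⇒ T × 1.7 × 0.5592 = 600 ⇒ T = 600 / 0.9506 = 631 N.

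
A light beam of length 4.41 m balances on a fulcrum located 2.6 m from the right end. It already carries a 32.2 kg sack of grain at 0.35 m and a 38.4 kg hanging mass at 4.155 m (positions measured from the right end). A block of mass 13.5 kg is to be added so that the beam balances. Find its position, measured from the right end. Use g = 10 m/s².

Take moments about the fulcrum (at 2.6 m from the right end).
Sack of grain: 32.2 × 10 = 322 N down at 0.35 m → arm 2.25 m, τ = 322 × 2.25 = 724.5 N·m clockwise.
Hanging mass: 38.4 × 10 = 384 N down at 4.155 m → arm 1.555 m, τ = 384 × 1.555 = 597.1 N·m counterclockwise.
Net moment of existing loads = 127.4 N·m clockwise.
The block weighs 13.5 × 10 = 135 N and must supply an equal counterclockwise moment, so its lever arm about the fulcrum is 127.4 / 135 = 0.944 m.
That puts it at 2.6 + 0.944 = 3.54 m from the right end.

x ≈ 3.54 m from the right end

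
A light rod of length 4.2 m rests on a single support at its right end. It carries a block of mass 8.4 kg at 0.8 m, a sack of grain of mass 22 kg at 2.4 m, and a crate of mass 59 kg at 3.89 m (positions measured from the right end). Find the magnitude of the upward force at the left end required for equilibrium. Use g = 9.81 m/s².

F ≈ 675 N

Choose the right end as the axis so the unknown pivot reaction has zero arm there.
Block: 8.4 × 9.81 = 82.4 N down at 0.8 m → arm 0.8 m, τ = 82.4 × 0.8 = 65.92 N·m counterclockwise.
Sack of grain: 22 × 9.81 = 215.8 N down at 2.4 m → arm 2.4 m, τ = 215.8 × 2.4 = 517.9 N·m counterclockwise.
Crate: 59 × 9.81 = 578.8 N down at 3.89 m → arm 3.89 m, τ = 578.8 × 3.89 = 2252 N·m counterclockwise.
Net moment of the loads = 2836 N·m counterclockwise.
The upward force F acts at the left end, arm 4.2 m, giving F × 4.2 clockwise.
Balancing moments: F × 4.2 = 2836, giving F = 2836 / 4.2 = 675 N.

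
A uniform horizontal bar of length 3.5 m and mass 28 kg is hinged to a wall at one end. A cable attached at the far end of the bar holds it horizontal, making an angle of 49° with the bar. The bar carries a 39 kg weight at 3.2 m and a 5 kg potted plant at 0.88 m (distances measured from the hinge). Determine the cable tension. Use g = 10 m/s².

T ≈ 675 N

Choose the hinge as the axis so the unknown hinge reaction has zero arm there.
Beam weight: 28 × 10 = 280 N down at 1.75 m → arm 1.75 m, τ = 280 × 1.75 = 490 N·m clockwise.
Weight: 39 × 10 = 390 N down at 3.2 m → arm 3.2 m, τ = 390 × 3.2 = 1248 N·m clockwise.
Potted plant: 5 × 10 = 50 N down at 0.88 m → arm 0.88 m, τ = 50 × 0.88 = 44 N·m clockwise.
Total clockwise load moment = 1782 N·m.
The cable tension T acts at 3.5 m; only its component perpendicular to the bar, T sinθ, produces torque. sin 49° = 0.7547.
Στ = 0 ⇒ T × 3.5 × 0.7547 = 1782 ⇒ T = 1782 / 2.641 = 675 N.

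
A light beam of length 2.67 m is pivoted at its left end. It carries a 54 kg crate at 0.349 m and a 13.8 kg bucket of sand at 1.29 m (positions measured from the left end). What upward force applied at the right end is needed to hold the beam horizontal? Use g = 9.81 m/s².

Sum moments about the left end (the unknown pivot reaction has zero arm there).
Crate: 54 × 9.81 = 529.7 N down at 0.349 m → arm 0.349 m, τ = 529.7 × 0.349 = 184.9 N·m clockwise.
Bucket of sand: 13.8 × 9.81 = 135.4 N down at 1.29 m → arm 1.29 m, τ = 135.4 × 1.29 = 174.7 N·m clockwise.
Net moment of the loads = 359.6 N·m clockwise.
The upward force F acts at the right end, arm 2.67 m, giving F × 2.67 counterclockwise.
Στ = 0 ⇒ F × 2.67 = 359.6 ⇒ F = 359.6 / 2.67 = 135 N.

F ≈ 135 N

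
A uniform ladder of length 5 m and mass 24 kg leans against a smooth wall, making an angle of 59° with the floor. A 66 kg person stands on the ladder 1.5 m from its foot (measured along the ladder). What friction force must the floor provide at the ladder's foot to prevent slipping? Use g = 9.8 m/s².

Choose the foot of the ladder as the axis so the floor normal and friction both act there and drop out.
Ladder weight 24×9.8 = 235.2 N acts at 2.5 m along the ladder; its horizontal arm is 2.5·cos59° = 1.288 m → τ = 302.9 N·m clockwise.
Person: 66×9.8 = 646.8 N at 1.5 m → arm 0.7726 m → τ = 499.7 N·m clockwise.
Wall normal N acts horizontally at the top; its moment arm is the height L sinθ = 5·sin59° = 4.286 m, counterclockwise.
Στ = 0 ⇒ N × 4.286 = 802.6 ⇒ N = 187 N.
ΣFx = 0: friction at the foot balances the wall's push, so f = N_wall = 187 N.

f ≈ 187 N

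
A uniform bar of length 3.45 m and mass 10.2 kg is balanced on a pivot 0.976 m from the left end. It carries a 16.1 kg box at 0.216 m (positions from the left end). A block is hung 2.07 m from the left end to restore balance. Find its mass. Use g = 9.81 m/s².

Sum moments about the pivot (at 0.976 m from the left end) (the support reaction has zero arm there).
Beam weight: 10.2 × 9.81 = 100.1 N down at 1.725 m → arm 0.749 m, τ = 100.1 × 0.749 = 74.97 N·m clockwise.
Box: 16.1 × 9.81 = 157.9 N down at 0.216 m → arm 0.76 m, τ = 157.9 × 0.76 = 120 N·m counterclockwise.
Net moment of known loads = 45.03 N·m counterclockwise.
An unknown mass m at 2.07 m has arm 1.094 m; its moment is m·g·1.094 clockwise.
For rotational equilibrium, m × 9.81 × 1.094 = 45.03, so m = 45.03 / (9.81 × 1.094) = 4.2 kg.

m ≈ 4.2 kg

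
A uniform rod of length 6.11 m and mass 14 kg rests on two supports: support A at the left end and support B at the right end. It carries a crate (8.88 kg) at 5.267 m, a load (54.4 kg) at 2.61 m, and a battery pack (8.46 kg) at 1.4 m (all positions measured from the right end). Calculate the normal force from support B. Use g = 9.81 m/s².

R_B ≈ 450 N

Choose support A as the axis so its reaction then has zero moment arm.
Beam weight: 14 × 9.81 = 137.3 N down at 3.055 m → arm 3.055 m, τ = 137.3 × 3.055 = 419.5 N·m clockwise.
Crate: 8.88 × 9.81 = 87.11 N down at 5.267 m → arm 0.843 m, τ = 87.11 × 0.843 = 73.43 N·m clockwise.
Load: 54.4 × 9.81 = 533.7 N down at 2.61 m → arm 3.5 m, τ = 533.7 × 3.5 = 1868 N·m clockwise.
Battery pack: 8.46 × 9.81 = 82.99 N down at 1.4 m → arm 4.71 m, τ = 82.99 × 4.71 = 390.9 N·m clockwise.
Net load moment about support A = 2752 N·m clockwise.
Reaction R at support B is upward at 0 m, arm 6.11 m → moment R × 6.11 counterclockwise.
Στ = 0 ⇒ R × 6.11 = 2752 ⇒ R = 450 N.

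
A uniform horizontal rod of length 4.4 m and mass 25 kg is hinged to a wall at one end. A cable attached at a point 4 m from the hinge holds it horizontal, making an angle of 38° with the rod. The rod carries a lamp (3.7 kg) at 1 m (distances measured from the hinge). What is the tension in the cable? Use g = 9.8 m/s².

Taking torques about the hinge:
Beam weight: 25 × 9.8 = 245 N down at 2.2 m → arm 2.2 m, τ = 245 × 2.2 = 539 N·m clockwise.
Lamp: 3.7 × 9.8 = 36.26 N down at 1 m → arm 1 m, τ = 36.26 × 1 = 36.26 N·m clockwise.
Total clockwise load moment = 575.3 N·m.
The cable tension T acts at 4 m; only its component perpendicular to the rod, T sinθ, produces torque. sin 38° = 0.6157.
Setting net torque to zero: T × 4 × 0.6157 = 575.3 → T = 575.3 / 2.463 = 234 N.

T ≈ 234 N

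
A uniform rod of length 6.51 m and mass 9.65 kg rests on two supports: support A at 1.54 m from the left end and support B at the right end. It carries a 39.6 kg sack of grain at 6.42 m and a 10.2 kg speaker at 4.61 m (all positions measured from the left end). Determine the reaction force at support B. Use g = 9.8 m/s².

Taking torques about support A:
Beam weight: 9.65 × 9.8 = 94.57 N down at 3.255 m → arm 1.715 m, τ = 94.57 × 1.715 = 162.2 N·m clockwise.
Sack of grain: 39.6 × 9.8 = 388.1 N down at 6.42 m → arm 4.88 m, τ = 388.1 × 4.88 = 1894 N·m clockwise.
Speaker: 10.2 × 9.8 = 99.96 N down at 4.61 m → arm 3.07 m, τ = 99.96 × 3.07 = 306.9 N·m clockwise.
Net load moment about support A = 2363 N·m clockwise.
Reaction R at support B is upward at 6.51 m, arm 4.97 m → moment R × 4.97 counterclockwise.
Balancing moments: R × 4.97 = 2363, giving R = 475 N.

R_B ≈ 475 N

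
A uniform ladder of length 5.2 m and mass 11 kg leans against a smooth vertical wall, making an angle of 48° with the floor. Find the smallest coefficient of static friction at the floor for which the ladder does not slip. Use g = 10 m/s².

Choose the foot of the ladder as the axis so the floor normal and friction both act there and drop out.
Ladder weight 11×10 = 110 N acts at 2.6 m along the ladder; its horizontal arm is 2.6·cos48° = 1.74 m → τ = 191.4 N·m clockwise.
Wall normal N acts horizontally at the top; its moment arm is the height L sinθ = 5.2·sin48° = 3.864 m, counterclockwise.
Balancing moments: N × 3.864 = 191.4, giving N = 49.53 N.
ΣFx = 0 ⇒ f = N_wall = 49.53 N. ΣFy = 0 ⇒ N_floor = 110 N.
μ_min = f / N_floor = 49.53 / 110 = 0.45.

μ_min ≈ 0.45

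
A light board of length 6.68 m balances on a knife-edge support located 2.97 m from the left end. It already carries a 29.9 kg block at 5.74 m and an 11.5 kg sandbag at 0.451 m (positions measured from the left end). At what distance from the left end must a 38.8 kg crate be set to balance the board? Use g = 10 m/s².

x ≈ 1.58 m from the left end

Take moments about the knife-edge support (at 2.97 m from the left end).
Block: 29.9 × 10 = 299 N down at 5.74 m → arm 2.77 m, τ = 299 × 2.77 = 828.2 N·m clockwise.
Sandbag: 11.5 × 10 = 115 N down at 0.451 m → arm 2.519 m, τ = 115 × 2.519 = 289.7 N·m counterclockwise.
Net moment of existing loads = 538.5 N·m clockwise.
The crate weighs 38.8 × 10 = 388 N and must supply an equal counterclockwise moment, so its lever arm about the knife-edge support is 538.5 / 388 = 1.39 m.
That puts it at 2.97 − 1.39 = 1.58 m from the left end.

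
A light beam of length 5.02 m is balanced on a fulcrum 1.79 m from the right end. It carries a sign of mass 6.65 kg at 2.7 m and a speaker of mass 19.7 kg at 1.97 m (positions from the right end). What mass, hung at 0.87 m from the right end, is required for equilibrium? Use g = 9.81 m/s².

Sum moments about the fulcrum (at 1.79 m from the right end) (the support reaction has zero arm there).
Sign: 6.65 × 9.81 = 65.24 N down at 2.7 m → arm 0.91 m, τ = 65.24 × 0.91 = 59.37 N·m counterclockwise.
Speaker: 19.7 × 9.81 = 193.3 N down at 1.97 m → arm 0.18 m, τ = 193.3 × 0.18 = 34.79 N·m counterclockwise.
Net moment of known loads = 94.16 N·m counterclockwise.
An unknown mass m at 0.87 m has arm 0.92 m; its moment is m·g·0.92 clockwise.
Στ = 0 ⇒ m × 9.81 × 0.92 = 94.16 ⇒ m = 94.16 / (9.81 × 0.92) = 10.4 kg.

m ≈ 10.4 kg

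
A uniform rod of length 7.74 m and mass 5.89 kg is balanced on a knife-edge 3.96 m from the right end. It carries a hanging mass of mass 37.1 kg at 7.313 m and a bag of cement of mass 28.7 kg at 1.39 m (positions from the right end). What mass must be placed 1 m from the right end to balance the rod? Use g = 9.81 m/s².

m ≈ 16.9 kg

Take moments about the knife-edge (at 3.96 m from the right end).
Beam weight: 5.89 × 9.81 = 57.78 N down at 3.87 m → arm 0.09 m, τ = 57.78 × 0.09 = 5.2 N·m clockwise.
Hanging mass: 37.1 × 9.81 = 364 N down at 7.313 m → arm 3.353 m, τ = 364 × 3.353 = 1220 N·m counterclockwise.
Bag of cement: 28.7 × 9.81 = 281.5 N down at 1.39 m → arm 2.57 m, τ = 281.5 × 2.57 = 723.5 N·m clockwise.
Net moment of known loads = 491.3 N·m counterclockwise.
An unknown mass m at 1 m has arm 2.96 m; its moment is m·g·2.96 clockwise.
Setting net torque to zero: m × 9.81 × 2.96 = 491.3 → m = 491.3 / (9.81 × 2.96) = 16.9 kg.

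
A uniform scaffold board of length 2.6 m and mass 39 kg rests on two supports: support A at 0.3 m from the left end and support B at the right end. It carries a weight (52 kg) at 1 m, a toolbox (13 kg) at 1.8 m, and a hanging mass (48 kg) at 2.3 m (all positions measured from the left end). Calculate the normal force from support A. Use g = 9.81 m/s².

R_A ≈ 677 N

Choose support B as the axis so its reaction then has zero moment arm.
Beam weight: 39 × 9.81 = 382.6 N down at 1.3 m → arm 1.3 m, τ = 382.6 × 1.3 = 497.4 N·m counterclockwise.
Weight: 52 × 9.81 = 510.1 N down at 1 m → arm 1.6 m, τ = 510.1 × 1.6 = 816.2 N·m counterclockwise.
Toolbox: 13 × 9.81 = 127.5 N down at 1.8 m → arm 0.8 m, τ = 127.5 × 0.8 = 102 N·m counterclockwise.
Hanging mass: 48 × 9.81 = 470.9 N down at 2.3 m → arm 0.3 m, τ = 470.9 × 0.3 = 141.3 N·m counterclockwise.
Net load moment about support B = 1557 N·m counterclockwise.
Reaction R at support A is upward at 0.3 m, arm 2.3 m → moment R × 2.3 clockwise.
Setting net torque to zero: R × 2.3 = 1557 → R = 677 N.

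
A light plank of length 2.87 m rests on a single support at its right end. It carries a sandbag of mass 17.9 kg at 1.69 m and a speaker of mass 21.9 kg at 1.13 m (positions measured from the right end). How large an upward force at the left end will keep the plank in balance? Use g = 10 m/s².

F ≈ 192 N

About the right end:
Sandbag: 17.9 × 10 = 179 N down at 1.69 m → arm 1.69 m, τ = 179 × 1.69 = 302.5 N·m counterclockwise.
Speaker: 21.9 × 10 = 219 N down at 1.13 m → arm 1.13 m, τ = 219 × 1.13 = 247.5 N·m counterclockwise.
Net moment of the loads = 550 N·m counterclockwise.
The upward force F acts at the left end, arm 2.87 m, giving F × 2.87 clockwise.
Setting net torque to zero: F × 2.87 = 550 → F = 550 / 2.87 = 192 N.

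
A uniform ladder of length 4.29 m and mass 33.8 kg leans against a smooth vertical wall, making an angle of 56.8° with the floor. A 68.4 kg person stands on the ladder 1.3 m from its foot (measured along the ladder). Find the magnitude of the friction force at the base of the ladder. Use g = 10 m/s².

Sum moments about the foot of the ladder (the floor normal and friction both act there and drop out).
Ladder weight 33.8×10 = 338 N acts at 2.145 m along the ladder; its horizontal arm is 2.145·cos56.8° = 1.175 m → τ = 397.2 N·m clockwise.
Person: 68.4×10 = 684 N at 1.3 m → arm 0.7118 m → τ = 486.9 N·m clockwise.
Wall normal N acts horizontally at the top; its moment arm is the height L sinθ = 4.29·sin56.8° = 3.59 m, counterclockwise.
For rotational equilibrium, N × 3.59 = 884.1, so N = 246 N.
ΣFx = 0: friction at the foot balances the wall's push, so f = N_wall = 246 N.

f ≈ 246 N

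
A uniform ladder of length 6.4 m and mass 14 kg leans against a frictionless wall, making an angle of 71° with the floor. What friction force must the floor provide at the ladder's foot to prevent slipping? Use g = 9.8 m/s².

f ≈ 23.6 N

Take moments about the foot of the ladder.
Ladder weight 14×9.8 = 137.2 N acts at 3.2 m along the ladder; its horizontal arm is 3.2·cos71° = 1.042 m → τ = 143 N·m clockwise.
Wall normal N acts horizontally at the top; its moment arm is the height L sinθ = 6.4·sin71° = 6.051 m, counterclockwise.
Setting net torque to zero: N × 6.051 = 143 → N = 23.6 N.
ΣFx = 0: friction at the foot balances the wall's push, so f = N_wall = 23.6 N.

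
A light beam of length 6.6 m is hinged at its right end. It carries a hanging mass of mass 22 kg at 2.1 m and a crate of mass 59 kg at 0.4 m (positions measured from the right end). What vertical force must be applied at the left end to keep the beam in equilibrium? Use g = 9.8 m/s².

About the right end:
Hanging mass: 22 × 9.8 = 215.6 N down at 2.1 m → arm 2.1 m, τ = 215.6 × 2.1 = 452.8 N·m counterclockwise.
Crate: 59 × 9.8 = 578.2 N down at 0.4 m → arm 0.4 m, τ = 578.2 × 0.4 = 231.3 N·m counterclockwise.
Net moment of the loads = 684.1 N·m counterclockwise.
The upward force F acts at the left end, arm 6.6 m, giving F × 6.6 clockwise.
Balancing moments: F × 6.6 = 684.1, giving F = 684.1 / 6.6 = 104 N.

F ≈ 104 N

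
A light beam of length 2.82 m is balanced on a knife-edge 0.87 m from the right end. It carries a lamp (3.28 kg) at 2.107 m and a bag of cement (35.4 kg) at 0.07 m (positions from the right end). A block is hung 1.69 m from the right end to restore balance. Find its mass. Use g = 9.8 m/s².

m ≈ 29.6 kg

Taking torques about the knife-edge (at 0.87 m from the right end):
Lamp: 3.28 × 9.8 = 32.14 N down at 2.107 m → arm 1.237 m, τ = 32.14 × 1.237 = 39.76 N·m counterclockwise.
Bag of cement: 35.4 × 9.8 = 346.9 N down at 0.07 m → arm 0.8 m, τ = 346.9 × 0.8 = 277.5 N·m clockwise.
Net moment of known loads = 237.7 N·m clockwise.
An unknown mass m at 1.69 m has arm 0.82 m; its moment is m·g·0.82 counterclockwise.
Balancing moments: m × 9.8 × 0.82 = 237.7, giving m = 237.7 / (9.8 × 0.82) = 29.6 kg.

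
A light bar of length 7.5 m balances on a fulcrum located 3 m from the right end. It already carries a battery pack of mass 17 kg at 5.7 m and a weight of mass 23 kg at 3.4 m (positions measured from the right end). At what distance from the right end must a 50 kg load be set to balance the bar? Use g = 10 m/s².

About the fulcrum (at 3 m from the right end):
Battery pack: 17 × 10 = 170 N down at 5.7 m → arm 2.7 m, τ = 170 × 2.7 = 459 N·m counterclockwise.
Weight: 23 × 10 = 230 N down at 3.4 m → arm 0.4 m, τ = 230 × 0.4 = 92 N·m counterclockwise.
Net moment of existing loads = 551 N·m counterclockwise.
The load weighs 50 × 10 = 500 N and must supply an equal clockwise moment, so its lever arm about the fulcrum is 551 / 500 = 1.1 m.
That puts it at 3 − 1.1 = 1.9 m from the right end.

x ≈ 1.9 m from the right end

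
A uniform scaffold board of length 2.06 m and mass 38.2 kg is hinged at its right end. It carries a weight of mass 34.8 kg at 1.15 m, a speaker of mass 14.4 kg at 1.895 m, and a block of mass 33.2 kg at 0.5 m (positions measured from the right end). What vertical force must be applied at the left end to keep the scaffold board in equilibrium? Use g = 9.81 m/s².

Taking torques about the right end:
Beam weight: 38.2 × 9.81 = 374.7 N down at 1.03 m → arm 1.03 m, τ = 374.7 × 1.03 = 385.9 N·m counterclockwise.
Weight: 34.8 × 9.81 = 341.4 N down at 1.15 m → arm 1.15 m, τ = 341.4 × 1.15 = 392.6 N·m counterclockwise.
Speaker: 14.4 × 9.81 = 141.3 N down at 1.895 m → arm 1.895 m, τ = 141.3 × 1.895 = 267.8 N·m counterclockwise.
Block: 33.2 × 9.81 = 325.7 N down at 0.5 m → arm 0.5 m, τ = 325.7 × 0.5 = 162.8 N·m counterclockwise.
Net moment of the loads = 1209 N·m counterclockwise.
The upward force F acts at the left end, arm 2.06 m, giving F × 2.06 clockwise.
For rotational equilibrium, F × 2.06 = 1209, so F = 1209 / 2.06 = 587 N.

F ≈ 587 N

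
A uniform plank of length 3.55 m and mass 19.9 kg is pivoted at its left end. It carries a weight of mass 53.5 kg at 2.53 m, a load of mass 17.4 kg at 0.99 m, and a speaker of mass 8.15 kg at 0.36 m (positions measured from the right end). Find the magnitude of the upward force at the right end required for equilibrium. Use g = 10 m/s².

F ≈ 452 N

Taking torques about the left end:
Beam weight: 19.9 × 10 = 199 N down at 1.775 m → arm 1.775 m, τ = 199 × 1.775 = 353.2 N·m clockwise.
Weight: 53.5 × 10 = 535 N down at 2.53 m → arm 1.02 m, τ = 535 × 1.02 = 545.7 N·m clockwise.
Load: 17.4 × 10 = 174 N down at 0.99 m → arm 2.56 m, τ = 174 × 2.56 = 445.4 N·m clockwise.
Speaker: 8.15 × 10 = 81.5 N down at 0.36 m → arm 3.19 m, τ = 81.5 × 3.19 = 260 N·m clockwise.
Net moment of the loads = 1604 N·m clockwise.
The upward force F acts at the right end, arm 3.55 m, giving F × 3.55 counterclockwise.
Στ = 0 ⇒ F × 3.55 = 1604 ⇒ F = 1604 / 3.55 = 452 N.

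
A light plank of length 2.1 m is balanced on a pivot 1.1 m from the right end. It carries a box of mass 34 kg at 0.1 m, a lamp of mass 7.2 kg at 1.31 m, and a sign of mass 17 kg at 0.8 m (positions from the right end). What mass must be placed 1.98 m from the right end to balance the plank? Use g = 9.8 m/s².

Taking torques about the pivot (at 1.1 m from the right end):
Box: 34 × 9.8 = 333.2 N down at 0.1 m → arm 1 m, τ = 333.2 × 1 = 333.2 N·m clockwise.
Lamp: 7.2 × 9.8 = 70.56 N down at 1.31 m → arm 0.21 m, τ = 70.56 × 0.21 = 14.82 N·m counterclockwise.
Sign: 17 × 9.8 = 166.6 N down at 0.8 m → arm 0.3 m, τ = 166.6 × 0.3 = 49.98 N·m clockwise.
Net moment of known loads = 368.4 N·m clockwise.
An unknown mass m at 1.98 m has arm 0.88 m; its moment is m·g·0.88 counterclockwise.
Balancing moments: m × 9.8 × 0.88 = 368.4, giving m = 368.4 / (9.8 × 0.88) = 42.7 kg.

m ≈ 42.7 kg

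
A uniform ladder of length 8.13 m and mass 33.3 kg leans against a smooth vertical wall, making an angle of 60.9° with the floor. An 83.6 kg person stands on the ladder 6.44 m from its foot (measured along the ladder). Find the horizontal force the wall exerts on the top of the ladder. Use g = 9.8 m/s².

N_wall ≈ 452 N

Taking torques about the foot of the ladder:
Ladder weight 33.3×9.8 = 326.3 N acts at 4.065 m along the ladder; its horizontal arm is 4.065·cos60.9° = 1.977 m → τ = 645.1 N·m clockwise.
Person: 83.6×9.8 = 819.3 N at 6.44 m → arm 3.132 m → τ = 2566 N·m clockwise.
Wall normal N acts horizontally at the top; its moment arm is the height L sinθ = 8.13·sin60.9° = 7.104 m, counterclockwise.
Στ = 0 ⇒ N × 7.104 = 3211 ⇒ N = 452 N.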